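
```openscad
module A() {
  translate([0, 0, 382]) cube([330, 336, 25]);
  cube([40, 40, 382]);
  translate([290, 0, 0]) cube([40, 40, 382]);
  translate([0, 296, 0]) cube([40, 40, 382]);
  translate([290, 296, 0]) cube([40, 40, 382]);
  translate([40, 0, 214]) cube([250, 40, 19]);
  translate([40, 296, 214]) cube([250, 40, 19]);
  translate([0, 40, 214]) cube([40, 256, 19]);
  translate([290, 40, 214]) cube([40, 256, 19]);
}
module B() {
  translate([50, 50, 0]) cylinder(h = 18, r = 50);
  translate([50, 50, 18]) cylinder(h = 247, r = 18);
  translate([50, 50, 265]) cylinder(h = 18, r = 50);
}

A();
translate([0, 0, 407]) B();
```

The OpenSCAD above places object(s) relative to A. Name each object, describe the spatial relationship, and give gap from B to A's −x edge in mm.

A is a stool. B is a spool. The spool is on top of the stool. The gap from the spool to the stool's −x edge is 0 mm.

The spool's min-x is at 0; the stool's min-x is 0; gap = 0 mm.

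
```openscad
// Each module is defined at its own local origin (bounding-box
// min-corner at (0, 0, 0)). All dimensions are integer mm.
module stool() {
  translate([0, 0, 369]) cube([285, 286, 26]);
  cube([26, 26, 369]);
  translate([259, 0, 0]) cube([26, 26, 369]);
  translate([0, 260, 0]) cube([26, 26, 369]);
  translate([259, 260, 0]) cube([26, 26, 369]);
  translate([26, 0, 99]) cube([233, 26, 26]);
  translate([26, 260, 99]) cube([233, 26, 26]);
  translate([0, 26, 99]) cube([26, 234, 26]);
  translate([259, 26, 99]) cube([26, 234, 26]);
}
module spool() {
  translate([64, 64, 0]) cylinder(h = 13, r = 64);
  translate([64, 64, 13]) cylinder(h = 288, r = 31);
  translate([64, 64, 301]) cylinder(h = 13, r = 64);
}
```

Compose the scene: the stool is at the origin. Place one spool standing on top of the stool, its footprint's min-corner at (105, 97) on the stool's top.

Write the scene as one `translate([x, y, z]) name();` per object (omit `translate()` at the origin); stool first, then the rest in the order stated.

stool();
translate([105, 97, 395]) spool();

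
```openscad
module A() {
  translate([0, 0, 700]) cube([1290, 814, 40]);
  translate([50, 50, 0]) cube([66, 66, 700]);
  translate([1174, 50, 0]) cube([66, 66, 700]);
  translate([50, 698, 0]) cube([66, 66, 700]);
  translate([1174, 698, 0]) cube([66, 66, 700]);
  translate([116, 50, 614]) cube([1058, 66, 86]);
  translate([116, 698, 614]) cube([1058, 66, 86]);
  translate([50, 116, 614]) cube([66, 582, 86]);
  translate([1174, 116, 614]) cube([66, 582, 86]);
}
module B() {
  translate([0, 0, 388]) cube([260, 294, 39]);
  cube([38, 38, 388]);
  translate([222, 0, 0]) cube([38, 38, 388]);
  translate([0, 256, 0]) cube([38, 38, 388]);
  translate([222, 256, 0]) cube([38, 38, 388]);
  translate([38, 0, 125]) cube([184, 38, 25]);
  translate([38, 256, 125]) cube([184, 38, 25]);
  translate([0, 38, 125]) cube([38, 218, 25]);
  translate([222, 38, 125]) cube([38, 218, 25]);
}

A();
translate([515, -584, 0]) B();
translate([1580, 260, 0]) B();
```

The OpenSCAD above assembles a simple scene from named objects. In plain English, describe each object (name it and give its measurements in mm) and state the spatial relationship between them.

A is a table: top 1290 mm (x) × 814 mm (y), 40 mm thick, upper face at z = 740 mm, on four 66×66 mm square legs, each inset 50 mm from the nearest pair of top edges, running from z = 0 to the bottom of the top. Four apron rails, 66 mm thick and 86 mm tall, run between adjacent legs with their top edges flush with the underside of the top and their outer faces flush with the legs' outer faces.

B is a four-legged stool. The seat is a 260×294×39 mm slab whose top surface is at z = 427 mm; four square legs, each 38×38 mm in cross-section, run from the floor (z = 0) to the underside of the seat, each flush with a corner of the seat. Four stretchers, 38 mm wide and 25 mm tall, connect adjacent legs with their undersides at z = 125 mm, each running between the inner faces of the legs it joins and aligned with the legs' outer faces on the other axis.

Two stools sit around the table at the −y, +x sides.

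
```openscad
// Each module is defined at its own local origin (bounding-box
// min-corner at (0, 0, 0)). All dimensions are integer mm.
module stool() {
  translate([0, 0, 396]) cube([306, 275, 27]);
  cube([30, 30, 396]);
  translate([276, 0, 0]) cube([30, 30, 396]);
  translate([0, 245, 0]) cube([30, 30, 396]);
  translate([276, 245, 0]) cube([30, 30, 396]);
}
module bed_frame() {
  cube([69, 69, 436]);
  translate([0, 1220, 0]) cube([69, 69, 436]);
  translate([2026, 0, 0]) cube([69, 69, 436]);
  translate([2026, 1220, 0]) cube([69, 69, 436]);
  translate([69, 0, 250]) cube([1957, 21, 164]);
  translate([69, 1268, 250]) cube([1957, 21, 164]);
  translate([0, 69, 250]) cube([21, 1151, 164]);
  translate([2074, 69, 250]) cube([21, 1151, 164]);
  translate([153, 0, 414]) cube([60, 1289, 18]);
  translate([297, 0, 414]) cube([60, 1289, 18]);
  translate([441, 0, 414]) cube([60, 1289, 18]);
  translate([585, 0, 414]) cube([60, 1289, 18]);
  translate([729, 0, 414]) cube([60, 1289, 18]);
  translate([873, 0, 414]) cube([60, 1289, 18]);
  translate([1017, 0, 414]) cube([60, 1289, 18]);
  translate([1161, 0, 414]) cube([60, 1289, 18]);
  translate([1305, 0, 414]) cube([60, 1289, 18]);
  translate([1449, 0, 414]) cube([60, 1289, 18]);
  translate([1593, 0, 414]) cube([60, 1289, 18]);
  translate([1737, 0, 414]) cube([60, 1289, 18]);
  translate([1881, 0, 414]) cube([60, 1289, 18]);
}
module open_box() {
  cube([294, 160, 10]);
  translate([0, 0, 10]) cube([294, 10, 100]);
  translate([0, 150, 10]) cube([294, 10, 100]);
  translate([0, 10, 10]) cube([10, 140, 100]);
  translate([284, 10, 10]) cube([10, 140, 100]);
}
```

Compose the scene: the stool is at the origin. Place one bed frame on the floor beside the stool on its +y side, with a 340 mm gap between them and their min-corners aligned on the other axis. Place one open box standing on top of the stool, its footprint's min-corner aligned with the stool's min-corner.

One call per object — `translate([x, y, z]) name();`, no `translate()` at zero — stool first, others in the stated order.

stool();
translate([0, 615, 0]) bed_frame();
translate([0, 0, 423]) open_box();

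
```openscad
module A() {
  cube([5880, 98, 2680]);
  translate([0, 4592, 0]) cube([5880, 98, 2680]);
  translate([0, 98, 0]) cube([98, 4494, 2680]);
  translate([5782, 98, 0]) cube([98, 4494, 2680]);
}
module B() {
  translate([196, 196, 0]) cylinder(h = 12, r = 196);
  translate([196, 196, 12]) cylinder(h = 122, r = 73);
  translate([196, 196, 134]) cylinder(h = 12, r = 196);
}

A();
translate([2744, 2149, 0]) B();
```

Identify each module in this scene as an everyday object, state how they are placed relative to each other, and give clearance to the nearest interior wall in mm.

Clearances: x = 2646, y = 2051; minimum 2051 mm.

A is a house frame. B is a spool. The spool sits inside the house frame, centred. The clearance to the nearest interior wall is 2051 mm.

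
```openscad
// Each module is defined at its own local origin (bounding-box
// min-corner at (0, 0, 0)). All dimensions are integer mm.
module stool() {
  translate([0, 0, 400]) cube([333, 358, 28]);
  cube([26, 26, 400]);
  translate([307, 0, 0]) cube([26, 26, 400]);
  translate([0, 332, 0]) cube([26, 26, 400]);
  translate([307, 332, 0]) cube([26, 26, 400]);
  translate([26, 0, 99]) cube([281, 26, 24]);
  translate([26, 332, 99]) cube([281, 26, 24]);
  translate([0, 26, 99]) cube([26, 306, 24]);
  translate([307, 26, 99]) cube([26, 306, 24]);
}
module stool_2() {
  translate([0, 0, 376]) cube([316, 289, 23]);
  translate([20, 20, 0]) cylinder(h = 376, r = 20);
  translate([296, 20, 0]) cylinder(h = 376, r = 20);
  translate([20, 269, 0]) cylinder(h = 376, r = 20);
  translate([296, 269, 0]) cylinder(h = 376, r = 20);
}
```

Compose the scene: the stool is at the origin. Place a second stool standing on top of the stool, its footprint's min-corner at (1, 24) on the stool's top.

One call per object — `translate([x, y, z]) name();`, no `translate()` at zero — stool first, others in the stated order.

stool();
translate([1, 24, 428]) stool_2();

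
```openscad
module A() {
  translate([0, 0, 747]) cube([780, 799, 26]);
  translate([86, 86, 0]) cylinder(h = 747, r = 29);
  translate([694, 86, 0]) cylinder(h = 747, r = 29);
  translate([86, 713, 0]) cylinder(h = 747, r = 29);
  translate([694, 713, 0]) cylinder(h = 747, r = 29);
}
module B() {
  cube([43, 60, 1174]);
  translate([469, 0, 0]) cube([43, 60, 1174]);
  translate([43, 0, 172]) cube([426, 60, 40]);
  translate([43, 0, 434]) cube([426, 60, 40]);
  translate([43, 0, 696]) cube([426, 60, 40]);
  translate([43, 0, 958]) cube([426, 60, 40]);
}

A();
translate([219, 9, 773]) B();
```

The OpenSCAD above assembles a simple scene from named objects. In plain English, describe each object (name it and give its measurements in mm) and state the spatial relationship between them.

A is a table with a 780×799 mm rectangular top, 26 mm thick, top surface at z = 773 mm, supported by four round legs of 58 mm diameter, each leg's bounding box inset 57 mm from the nearest pair of top edges, running from the floor.

B is a straight ladder. Two 43×60 mm vertical rails, 1174 mm tall, stand 512 mm apart (outside-to-outside) with their front faces coplanar on the −y side. 4 rungs, each 60 mm deep and 40 mm tall, span between the inner faces of the rails, front faces flush with the rails. The lowest rung's underside is at z = 172 mm and rungs are spaced 262 mm apart (underside to underside).

The ladder is on top of the table.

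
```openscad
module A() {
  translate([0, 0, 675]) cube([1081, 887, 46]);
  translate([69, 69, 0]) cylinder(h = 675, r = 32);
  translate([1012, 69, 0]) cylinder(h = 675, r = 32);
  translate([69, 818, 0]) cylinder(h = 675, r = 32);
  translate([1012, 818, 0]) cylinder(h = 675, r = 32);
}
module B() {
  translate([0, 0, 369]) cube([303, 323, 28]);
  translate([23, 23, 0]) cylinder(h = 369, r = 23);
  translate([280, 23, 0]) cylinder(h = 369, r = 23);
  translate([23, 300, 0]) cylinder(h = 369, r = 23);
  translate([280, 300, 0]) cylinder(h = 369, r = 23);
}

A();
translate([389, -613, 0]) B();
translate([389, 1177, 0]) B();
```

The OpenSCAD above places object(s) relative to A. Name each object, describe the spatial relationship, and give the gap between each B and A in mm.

A is a table. B is a stool. Two stools sit around the table at the −y, +y sides. The gap between each stool and the table is 290 mm.

Each stool's nearest face is 290 mm from the table's bounding box.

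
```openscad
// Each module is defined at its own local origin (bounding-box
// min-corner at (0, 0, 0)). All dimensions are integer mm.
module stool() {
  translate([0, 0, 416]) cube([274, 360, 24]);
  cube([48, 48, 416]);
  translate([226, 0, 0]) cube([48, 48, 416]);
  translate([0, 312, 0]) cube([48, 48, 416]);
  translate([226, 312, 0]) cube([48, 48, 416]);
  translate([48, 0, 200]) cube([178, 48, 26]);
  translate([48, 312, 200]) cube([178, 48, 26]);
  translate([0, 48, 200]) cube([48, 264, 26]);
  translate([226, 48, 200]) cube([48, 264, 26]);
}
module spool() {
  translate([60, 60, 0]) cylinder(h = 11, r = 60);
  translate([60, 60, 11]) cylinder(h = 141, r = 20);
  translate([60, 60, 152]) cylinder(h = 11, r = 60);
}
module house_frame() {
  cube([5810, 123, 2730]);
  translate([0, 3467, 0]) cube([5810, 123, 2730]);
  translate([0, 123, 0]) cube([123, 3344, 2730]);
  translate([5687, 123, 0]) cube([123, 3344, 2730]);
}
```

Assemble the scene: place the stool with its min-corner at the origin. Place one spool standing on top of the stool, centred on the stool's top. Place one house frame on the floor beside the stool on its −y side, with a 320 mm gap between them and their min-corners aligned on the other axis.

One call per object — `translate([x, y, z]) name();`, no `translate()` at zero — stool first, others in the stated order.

stool();
translate([77, 120, 440]) spool();
translate([0, -3910, 0]) house_frame();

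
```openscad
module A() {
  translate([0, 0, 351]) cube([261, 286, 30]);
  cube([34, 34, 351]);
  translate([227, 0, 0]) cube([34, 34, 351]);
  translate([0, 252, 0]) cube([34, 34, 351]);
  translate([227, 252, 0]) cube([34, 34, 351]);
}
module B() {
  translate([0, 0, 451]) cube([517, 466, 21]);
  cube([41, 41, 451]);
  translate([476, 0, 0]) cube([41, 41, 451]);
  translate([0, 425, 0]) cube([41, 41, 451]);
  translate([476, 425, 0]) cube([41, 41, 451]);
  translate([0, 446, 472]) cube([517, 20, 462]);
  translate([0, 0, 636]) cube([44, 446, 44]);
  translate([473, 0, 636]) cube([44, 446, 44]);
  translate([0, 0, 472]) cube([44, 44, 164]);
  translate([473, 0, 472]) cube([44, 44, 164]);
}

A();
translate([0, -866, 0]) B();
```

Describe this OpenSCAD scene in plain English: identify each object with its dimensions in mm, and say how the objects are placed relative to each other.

A is a four-legged stool. The seat is a 261×286×30 mm slab whose top surface is at z = 381 mm; four square legs, each 34×34 mm in cross-section, run from the floor (z = 0) to the underside of the seat, each flush with a corner of the seat.

B is a chair. The seat is a 517×466×21 mm slab with its top at z = 472 mm, on four 41×41 mm corner legs (flush with the seat edges, standing on z = 0). A flat backrest 20 mm thick, 462 mm tall, spans the full seat width and rises from the seat top along its +y edge, rear face flush with the rear of the seat. Two armrests of 44×44 mm section run along each side from the seat's front edge to the front of the backrest, top faces 208 mm above the seat top and outer faces flush with the seat's x-edges; a 44×44 mm post under the front of each armrest stands on the seat at the front corner.

The chair is on the floor beside the stool on its −y side.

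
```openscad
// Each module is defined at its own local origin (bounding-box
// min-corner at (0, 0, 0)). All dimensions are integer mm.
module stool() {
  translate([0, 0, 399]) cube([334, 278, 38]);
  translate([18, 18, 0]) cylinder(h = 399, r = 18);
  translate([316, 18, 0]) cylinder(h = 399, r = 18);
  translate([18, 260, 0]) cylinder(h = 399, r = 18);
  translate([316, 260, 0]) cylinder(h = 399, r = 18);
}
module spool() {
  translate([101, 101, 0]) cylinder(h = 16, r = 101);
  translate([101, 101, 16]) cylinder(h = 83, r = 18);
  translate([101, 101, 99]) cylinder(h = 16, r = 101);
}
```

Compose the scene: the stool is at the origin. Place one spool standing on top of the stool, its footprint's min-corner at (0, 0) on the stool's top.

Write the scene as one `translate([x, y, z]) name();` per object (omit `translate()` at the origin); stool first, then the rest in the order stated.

stool();
translate([0, 0, 437]) spool();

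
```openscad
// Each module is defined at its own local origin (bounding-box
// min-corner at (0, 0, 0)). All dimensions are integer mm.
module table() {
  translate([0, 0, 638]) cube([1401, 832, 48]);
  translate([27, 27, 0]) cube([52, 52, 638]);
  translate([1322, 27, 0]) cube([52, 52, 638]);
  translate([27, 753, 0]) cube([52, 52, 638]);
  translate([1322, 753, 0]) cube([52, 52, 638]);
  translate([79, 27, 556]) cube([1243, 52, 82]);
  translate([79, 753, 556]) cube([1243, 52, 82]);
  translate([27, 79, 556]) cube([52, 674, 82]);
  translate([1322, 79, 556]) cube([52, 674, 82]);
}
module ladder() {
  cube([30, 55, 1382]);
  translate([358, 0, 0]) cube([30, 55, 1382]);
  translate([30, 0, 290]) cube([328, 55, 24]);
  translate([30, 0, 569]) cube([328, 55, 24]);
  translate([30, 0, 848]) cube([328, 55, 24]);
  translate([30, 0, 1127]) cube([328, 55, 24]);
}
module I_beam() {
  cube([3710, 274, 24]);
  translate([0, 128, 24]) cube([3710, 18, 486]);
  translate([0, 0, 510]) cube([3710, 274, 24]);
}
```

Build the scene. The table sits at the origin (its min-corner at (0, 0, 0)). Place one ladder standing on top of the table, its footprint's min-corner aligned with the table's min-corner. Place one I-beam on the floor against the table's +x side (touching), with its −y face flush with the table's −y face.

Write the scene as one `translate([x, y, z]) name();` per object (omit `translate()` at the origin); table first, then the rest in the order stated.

table();
translate([0, 0, 686]) ladder();
translate([1401, 0, 0]) I_beam();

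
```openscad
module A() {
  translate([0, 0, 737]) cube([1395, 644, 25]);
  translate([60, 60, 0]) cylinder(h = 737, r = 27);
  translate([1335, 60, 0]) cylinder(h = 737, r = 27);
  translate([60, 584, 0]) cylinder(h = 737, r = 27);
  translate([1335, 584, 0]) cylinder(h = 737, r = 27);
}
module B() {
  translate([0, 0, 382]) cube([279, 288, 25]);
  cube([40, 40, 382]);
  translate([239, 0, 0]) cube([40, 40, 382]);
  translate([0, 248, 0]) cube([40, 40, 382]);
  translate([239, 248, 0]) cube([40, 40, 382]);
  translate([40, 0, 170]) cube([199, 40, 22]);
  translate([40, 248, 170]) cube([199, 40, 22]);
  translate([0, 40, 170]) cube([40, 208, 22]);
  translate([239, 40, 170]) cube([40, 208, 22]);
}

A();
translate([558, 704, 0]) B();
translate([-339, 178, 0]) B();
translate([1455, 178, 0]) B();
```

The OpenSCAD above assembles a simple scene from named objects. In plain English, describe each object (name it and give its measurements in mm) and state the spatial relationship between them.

A is a table: top 1395 mm (x) × 644 mm (y), 25 mm thick, upper face at z = 762 mm, on four round legs of 54 mm diameter, each leg's bounding box inset 33 mm from the nearest pair of top edges, running from z = 0 to the bottom of the top.

B is a four-legged stool. The seat is 279×288 mm, 25 mm thick, top at z = 407 mm. It stands on four square legs, each 40×40 mm in cross-section, from z = 0 to the seat underside, each flush with a corner of the seat. Four stretchers, 40 mm wide and 22 mm tall, connect adjacent legs with their undersides at z = 170 mm, each running between the inner faces of the legs it joins and aligned with the legs' outer faces on the other axis.

Three stools sit around the table at the +y, −x, +x sides.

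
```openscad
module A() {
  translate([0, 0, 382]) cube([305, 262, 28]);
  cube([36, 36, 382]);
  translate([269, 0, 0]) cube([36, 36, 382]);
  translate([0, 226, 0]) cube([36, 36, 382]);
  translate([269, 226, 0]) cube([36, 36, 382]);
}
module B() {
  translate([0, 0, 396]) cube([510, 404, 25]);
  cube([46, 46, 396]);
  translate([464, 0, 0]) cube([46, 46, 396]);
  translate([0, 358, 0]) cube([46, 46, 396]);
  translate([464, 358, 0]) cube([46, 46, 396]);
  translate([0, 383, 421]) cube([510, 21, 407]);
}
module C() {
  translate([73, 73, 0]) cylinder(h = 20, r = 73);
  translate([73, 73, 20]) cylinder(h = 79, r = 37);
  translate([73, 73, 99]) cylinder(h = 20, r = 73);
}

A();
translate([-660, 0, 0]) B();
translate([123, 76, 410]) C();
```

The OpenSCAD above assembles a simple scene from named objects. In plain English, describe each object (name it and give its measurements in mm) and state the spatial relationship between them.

A is a four-legged stool. The seat is a 305×262×28 mm slab whose top surface is at z = 410 mm; four square legs, each 36×36 mm in cross-section, run from the floor (z = 0) to the underside of the seat, each flush with a corner of the seat.

B is a chair: 510×404 mm seat, 25 mm thick, top at z = 421 mm, on four 46 mm square corner legs flush with the seat edges. A 21 mm thick backrest slab spans the full seat width, extending 407 mm above the seat top, its back face flush with the seat's +y edge.

C is a spool: two coaxial disc flanges of radius 73 mm and thickness 20 mm, joined by a core cylinder of radius 37 mm and height 79 mm. The lower flange rests on z = 0 and the three cylinders share a vertical axis.

The chair is on the floor beside the stool on its −x side. The spool is on top of the stool.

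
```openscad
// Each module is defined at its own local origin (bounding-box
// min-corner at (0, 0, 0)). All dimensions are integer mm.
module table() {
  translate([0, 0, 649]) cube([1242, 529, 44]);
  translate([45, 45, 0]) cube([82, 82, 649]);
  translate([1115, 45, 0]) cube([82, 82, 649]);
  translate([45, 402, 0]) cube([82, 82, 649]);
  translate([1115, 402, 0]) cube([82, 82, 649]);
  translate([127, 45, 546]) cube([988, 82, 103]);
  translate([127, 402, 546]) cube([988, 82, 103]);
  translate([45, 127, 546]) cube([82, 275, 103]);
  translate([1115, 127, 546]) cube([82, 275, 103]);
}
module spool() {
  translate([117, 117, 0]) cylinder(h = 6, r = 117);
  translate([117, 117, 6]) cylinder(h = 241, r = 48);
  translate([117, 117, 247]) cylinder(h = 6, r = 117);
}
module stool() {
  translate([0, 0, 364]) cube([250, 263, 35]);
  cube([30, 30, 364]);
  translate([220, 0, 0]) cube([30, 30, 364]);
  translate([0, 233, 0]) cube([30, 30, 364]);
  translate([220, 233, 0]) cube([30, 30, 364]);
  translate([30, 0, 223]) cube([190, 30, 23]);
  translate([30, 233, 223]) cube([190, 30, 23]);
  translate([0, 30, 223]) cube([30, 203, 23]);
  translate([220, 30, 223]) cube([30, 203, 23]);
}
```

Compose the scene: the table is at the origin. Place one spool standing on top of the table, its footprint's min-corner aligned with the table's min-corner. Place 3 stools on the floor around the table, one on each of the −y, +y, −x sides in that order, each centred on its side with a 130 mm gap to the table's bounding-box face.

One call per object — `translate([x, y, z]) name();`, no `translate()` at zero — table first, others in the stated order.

table();
translate([0, 0, 693]) spool();
translate([496, -393, 0]) stool();
translate([496, 659, 0]) stool();
translate([-380, 133, 0]) stool();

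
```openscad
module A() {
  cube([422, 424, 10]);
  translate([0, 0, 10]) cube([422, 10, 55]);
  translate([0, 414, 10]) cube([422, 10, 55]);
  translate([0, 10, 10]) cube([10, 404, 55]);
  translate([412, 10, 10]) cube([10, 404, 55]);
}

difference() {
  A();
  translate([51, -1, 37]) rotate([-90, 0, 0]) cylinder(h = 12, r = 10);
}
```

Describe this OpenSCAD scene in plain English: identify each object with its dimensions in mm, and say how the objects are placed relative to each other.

A is an open storage box with external size 422×424×65 mm and wall thickness 10 mm (the base is also 10 mm thick). The base covers the whole footprint; the four walls stand on the base, with the y-facing walls full-width and the x-facing walls fitting between their inner faces.

The open box has a circular hole of radius 10 mm through its front wall, centred at (x = 51, z = 37).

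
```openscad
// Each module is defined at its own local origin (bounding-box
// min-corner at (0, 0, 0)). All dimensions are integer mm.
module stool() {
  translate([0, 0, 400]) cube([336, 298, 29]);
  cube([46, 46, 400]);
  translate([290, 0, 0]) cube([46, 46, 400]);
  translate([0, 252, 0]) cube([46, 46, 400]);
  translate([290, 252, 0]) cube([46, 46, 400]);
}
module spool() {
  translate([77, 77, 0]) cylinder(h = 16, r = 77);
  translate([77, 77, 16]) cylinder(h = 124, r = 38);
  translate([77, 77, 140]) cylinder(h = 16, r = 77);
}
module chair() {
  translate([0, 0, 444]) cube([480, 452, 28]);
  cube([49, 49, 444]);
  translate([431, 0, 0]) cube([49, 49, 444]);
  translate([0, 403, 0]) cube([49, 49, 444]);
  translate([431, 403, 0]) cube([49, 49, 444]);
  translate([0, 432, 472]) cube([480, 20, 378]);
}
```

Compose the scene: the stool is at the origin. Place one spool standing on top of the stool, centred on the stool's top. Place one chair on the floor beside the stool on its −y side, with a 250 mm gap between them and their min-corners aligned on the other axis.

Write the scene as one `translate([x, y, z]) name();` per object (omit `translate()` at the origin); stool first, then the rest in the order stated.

stool();
translate([91, 72, 429]) spool();
translate([0, -702, 0]) chair();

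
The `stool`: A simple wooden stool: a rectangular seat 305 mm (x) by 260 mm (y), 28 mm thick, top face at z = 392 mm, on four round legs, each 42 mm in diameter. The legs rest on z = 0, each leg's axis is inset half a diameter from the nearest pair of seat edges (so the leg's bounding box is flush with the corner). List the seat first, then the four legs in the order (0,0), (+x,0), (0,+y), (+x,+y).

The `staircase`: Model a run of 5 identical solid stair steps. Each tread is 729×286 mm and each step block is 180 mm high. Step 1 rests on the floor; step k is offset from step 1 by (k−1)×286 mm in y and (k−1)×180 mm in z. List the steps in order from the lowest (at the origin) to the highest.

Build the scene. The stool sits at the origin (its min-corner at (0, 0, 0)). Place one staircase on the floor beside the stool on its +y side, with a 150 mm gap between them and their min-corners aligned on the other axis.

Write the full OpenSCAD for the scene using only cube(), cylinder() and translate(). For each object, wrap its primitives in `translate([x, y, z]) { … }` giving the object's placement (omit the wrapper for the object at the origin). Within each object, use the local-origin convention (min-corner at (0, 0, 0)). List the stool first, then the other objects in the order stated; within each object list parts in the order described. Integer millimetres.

translate([0, 0, 364]) cube([305, 260, 28]);
translate([21, 21, 0]) cylinder(h = 364, r = 21);
translate([284, 21, 0]) cylinder(h = 364, r = 21);
translate([21, 239, 0]) cylinder(h = 364, r = 21);
translate([284, 239, 0]) cylinder(h = 364, r = 21);
translate([0, 410, 0]) {
  cube([729, 286, 180]);
  translate([0, 286, 180]) cube([729, 286, 180]);
  translate([0, 572, 360]) cube([729, 286, 180]);
  translate([0, 858, 540]) cube([729, 286, 180]);
  translate([0, 1144, 720]) cube([729, 286, 180]);
}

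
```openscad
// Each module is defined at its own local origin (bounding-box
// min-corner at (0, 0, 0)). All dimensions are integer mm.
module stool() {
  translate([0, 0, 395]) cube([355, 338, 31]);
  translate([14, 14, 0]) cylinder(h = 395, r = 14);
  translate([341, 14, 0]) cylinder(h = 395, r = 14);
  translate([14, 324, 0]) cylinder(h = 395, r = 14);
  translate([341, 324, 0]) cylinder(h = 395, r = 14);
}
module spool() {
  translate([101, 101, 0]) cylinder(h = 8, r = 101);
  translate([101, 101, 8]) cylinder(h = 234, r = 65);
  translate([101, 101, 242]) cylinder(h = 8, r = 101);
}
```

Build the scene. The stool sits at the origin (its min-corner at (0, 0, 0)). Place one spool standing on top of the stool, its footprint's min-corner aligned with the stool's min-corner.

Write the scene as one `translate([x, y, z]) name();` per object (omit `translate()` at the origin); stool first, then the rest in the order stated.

stool();
translate([0, 0, 426]) spool();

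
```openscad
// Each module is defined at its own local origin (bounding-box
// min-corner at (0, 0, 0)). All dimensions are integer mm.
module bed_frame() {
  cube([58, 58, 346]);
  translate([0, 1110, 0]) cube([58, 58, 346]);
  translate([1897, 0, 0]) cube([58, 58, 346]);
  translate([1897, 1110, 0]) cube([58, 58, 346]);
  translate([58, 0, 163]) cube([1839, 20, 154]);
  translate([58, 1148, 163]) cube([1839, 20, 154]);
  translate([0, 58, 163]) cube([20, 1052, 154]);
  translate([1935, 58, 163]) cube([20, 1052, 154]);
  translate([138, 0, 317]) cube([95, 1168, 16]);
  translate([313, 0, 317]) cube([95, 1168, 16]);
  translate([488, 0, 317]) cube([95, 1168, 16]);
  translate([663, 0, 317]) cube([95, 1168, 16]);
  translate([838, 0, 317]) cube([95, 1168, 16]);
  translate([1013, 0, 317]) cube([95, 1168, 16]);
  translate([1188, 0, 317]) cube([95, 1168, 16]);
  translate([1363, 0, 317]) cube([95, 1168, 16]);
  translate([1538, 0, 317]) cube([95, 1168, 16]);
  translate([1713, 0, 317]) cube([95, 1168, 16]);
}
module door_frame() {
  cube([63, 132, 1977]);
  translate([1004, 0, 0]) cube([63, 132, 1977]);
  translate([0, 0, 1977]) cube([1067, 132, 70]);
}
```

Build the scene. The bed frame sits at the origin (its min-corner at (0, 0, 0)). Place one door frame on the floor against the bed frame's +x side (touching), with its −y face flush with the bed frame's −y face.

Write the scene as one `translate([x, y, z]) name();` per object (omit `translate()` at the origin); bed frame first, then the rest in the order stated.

bed_frame();
translate([1955, 0, 0]) door_frame();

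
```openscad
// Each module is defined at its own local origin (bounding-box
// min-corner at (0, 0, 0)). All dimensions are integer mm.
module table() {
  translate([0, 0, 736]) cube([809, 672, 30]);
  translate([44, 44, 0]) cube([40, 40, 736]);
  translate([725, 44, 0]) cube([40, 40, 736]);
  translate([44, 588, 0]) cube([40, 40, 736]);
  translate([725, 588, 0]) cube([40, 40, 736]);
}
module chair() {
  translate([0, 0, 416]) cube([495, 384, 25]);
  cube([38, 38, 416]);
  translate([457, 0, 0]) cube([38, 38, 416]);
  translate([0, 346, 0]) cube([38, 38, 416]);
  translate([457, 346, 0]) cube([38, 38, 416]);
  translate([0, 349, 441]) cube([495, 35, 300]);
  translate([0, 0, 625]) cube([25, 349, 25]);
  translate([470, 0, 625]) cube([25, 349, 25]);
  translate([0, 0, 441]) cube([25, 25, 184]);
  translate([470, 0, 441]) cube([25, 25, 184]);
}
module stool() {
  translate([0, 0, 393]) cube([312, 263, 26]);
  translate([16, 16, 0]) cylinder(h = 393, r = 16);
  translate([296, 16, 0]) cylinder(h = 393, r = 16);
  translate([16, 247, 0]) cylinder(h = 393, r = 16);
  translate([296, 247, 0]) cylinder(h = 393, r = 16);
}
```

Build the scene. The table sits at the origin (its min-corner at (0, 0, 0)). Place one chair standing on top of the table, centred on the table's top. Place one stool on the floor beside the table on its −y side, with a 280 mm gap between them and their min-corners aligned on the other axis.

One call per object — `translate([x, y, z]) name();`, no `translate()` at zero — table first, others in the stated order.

table();
translate([157, 144, 766]) chair();
translate([0, -543, 0]) stool();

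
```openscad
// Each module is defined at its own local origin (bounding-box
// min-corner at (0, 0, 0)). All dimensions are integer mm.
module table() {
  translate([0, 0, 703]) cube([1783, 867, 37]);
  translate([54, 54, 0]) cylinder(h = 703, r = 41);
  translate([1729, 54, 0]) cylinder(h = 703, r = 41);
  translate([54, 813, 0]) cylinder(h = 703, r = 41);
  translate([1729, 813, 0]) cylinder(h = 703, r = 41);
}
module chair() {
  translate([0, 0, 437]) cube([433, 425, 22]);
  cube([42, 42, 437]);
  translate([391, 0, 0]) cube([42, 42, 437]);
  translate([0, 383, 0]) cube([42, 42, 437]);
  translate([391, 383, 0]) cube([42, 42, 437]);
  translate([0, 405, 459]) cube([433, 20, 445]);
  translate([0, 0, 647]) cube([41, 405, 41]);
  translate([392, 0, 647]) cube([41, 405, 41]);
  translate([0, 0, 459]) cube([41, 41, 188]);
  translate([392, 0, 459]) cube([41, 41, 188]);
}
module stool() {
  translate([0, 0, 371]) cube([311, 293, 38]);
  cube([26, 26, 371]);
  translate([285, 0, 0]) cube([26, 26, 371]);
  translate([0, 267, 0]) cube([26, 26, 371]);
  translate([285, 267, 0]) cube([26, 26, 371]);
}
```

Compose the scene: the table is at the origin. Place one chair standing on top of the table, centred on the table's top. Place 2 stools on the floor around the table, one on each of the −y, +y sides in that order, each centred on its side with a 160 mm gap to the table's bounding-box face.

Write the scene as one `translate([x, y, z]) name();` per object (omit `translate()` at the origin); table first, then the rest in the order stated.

table();
translate([675, 221, 740]) chair();
translate([736, -453, 0]) stool();
translate([736, 1027, 0]) stool();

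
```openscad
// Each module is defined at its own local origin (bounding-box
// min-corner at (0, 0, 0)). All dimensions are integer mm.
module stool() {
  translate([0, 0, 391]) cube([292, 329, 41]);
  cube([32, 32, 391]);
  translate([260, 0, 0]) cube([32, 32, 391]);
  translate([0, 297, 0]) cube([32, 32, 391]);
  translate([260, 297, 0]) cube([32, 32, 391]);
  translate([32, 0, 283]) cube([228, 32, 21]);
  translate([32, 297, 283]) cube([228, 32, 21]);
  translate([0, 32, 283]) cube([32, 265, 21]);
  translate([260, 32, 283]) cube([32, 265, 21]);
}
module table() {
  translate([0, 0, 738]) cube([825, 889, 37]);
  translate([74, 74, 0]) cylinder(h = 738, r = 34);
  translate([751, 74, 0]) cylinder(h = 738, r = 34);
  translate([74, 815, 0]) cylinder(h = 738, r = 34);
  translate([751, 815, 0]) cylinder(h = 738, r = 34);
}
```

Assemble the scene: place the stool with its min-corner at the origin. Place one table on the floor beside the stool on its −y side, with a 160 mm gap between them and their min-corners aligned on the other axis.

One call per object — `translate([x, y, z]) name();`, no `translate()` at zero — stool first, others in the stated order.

stool();
translate([0, -1049, 0]) table();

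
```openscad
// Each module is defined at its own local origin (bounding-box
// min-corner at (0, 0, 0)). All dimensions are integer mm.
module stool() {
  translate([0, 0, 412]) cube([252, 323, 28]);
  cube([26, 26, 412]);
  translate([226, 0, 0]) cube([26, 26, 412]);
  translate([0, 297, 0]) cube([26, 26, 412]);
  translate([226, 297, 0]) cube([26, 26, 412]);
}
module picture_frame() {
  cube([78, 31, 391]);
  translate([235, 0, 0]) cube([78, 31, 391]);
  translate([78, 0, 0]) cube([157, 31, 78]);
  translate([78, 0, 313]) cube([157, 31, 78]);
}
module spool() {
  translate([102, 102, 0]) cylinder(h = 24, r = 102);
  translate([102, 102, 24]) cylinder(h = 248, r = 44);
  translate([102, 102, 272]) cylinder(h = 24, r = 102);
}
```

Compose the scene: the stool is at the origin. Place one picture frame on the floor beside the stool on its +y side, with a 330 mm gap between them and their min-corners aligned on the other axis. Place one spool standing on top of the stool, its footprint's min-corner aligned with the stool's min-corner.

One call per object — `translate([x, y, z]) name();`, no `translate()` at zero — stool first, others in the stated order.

stool();
translate([0, 653, 0]) picture_frame();
translate([0, 0, 440]) spool();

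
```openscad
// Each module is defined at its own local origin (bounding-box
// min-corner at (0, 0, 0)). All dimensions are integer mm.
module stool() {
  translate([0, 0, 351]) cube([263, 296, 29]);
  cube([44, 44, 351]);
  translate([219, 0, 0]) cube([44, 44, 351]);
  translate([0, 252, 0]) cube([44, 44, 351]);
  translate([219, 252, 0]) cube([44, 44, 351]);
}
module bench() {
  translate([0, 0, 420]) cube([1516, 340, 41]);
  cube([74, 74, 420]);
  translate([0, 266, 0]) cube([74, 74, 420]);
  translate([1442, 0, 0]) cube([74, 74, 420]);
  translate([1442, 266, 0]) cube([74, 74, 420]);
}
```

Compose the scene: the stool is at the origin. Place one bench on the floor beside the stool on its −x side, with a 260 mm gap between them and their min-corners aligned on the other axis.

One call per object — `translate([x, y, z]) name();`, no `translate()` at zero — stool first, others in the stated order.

stool();
translate([-1776, 0, 0]) bench();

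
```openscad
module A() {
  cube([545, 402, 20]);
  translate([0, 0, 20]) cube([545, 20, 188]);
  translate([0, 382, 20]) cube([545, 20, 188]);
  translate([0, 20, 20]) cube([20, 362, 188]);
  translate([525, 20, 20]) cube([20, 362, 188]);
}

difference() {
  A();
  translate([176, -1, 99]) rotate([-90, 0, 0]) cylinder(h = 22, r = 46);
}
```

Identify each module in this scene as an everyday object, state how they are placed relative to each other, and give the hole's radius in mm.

A is an open box. The open box has a circular hole through its front wall. The hole's radius is 46 mm.

The subtracted cylinder has r = 46 mm.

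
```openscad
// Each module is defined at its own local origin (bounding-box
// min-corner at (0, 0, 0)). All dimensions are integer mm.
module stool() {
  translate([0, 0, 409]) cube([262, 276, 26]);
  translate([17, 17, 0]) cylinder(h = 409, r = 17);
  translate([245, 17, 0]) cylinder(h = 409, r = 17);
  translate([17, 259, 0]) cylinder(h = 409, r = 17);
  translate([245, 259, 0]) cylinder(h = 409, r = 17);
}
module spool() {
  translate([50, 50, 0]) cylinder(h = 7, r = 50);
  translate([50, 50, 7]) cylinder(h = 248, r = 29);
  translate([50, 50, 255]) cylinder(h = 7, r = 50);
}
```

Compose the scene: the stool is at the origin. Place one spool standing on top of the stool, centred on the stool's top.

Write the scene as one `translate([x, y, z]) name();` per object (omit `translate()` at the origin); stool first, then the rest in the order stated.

stool();
translate([81, 88, 435]) spool();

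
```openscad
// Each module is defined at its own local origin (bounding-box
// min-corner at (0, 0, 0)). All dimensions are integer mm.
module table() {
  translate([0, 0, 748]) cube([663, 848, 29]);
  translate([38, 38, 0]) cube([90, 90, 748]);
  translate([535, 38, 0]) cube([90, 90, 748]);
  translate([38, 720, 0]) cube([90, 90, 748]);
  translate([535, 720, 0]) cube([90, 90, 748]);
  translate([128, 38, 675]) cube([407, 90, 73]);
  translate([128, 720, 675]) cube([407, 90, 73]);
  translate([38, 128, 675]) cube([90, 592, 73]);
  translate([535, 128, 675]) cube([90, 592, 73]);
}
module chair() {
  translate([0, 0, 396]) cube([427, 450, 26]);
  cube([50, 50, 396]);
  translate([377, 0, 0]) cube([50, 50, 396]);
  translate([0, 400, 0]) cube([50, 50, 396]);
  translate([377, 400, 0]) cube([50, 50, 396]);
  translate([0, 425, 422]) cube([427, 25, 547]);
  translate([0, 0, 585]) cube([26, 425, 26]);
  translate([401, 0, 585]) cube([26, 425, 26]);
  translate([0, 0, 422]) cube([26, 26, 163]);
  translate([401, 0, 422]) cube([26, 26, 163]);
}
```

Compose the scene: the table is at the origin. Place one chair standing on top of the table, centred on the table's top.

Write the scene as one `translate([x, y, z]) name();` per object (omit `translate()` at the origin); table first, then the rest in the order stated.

table();
translate([118, 199, 777]) chair();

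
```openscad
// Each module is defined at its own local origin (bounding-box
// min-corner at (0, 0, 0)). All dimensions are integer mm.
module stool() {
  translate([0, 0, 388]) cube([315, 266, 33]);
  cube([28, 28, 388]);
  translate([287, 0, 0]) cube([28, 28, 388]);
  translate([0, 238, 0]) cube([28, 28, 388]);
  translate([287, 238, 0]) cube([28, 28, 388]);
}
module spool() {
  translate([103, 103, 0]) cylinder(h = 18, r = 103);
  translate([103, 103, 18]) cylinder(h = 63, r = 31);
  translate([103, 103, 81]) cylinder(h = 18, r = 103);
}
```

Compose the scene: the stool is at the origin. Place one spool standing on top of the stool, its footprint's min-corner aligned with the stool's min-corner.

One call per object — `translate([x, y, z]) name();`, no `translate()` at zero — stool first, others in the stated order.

stool();
translate([0, 0, 421]) spool();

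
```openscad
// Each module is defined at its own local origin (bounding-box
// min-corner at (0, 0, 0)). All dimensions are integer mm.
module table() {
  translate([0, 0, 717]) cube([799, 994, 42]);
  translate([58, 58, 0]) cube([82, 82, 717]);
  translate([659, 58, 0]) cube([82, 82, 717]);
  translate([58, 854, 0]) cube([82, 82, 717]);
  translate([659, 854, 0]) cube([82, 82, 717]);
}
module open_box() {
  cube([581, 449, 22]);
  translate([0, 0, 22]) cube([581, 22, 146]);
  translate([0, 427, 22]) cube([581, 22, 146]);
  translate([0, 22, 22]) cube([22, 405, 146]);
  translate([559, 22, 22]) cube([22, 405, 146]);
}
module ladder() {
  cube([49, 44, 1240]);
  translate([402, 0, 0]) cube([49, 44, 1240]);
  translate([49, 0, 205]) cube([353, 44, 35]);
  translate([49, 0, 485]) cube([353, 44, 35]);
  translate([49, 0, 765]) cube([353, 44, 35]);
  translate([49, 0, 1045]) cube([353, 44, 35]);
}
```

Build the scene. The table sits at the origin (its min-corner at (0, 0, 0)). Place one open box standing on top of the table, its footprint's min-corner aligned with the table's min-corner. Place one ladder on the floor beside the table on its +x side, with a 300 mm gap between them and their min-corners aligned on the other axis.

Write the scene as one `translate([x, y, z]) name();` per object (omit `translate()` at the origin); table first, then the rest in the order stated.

table();
translate([0, 0, 759]) open_box();
translate([1099, 0, 0]) ladder();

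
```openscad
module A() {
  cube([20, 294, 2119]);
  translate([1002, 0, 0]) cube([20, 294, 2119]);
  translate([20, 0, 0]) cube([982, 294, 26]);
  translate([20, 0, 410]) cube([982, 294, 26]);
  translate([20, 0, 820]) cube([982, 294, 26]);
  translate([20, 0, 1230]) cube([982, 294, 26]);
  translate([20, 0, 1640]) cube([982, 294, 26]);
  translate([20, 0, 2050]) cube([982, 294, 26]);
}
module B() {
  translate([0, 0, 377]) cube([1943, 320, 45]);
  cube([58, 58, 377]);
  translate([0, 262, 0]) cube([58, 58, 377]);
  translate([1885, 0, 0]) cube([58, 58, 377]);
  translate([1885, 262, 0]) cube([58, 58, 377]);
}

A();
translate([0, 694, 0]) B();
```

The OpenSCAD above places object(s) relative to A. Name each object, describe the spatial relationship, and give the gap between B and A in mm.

The bench's nearest face is 400 mm from the bookshelf's +y face.

A is a bookshelf. B is a bench. The bench is on the floor beside the bookshelf on its +y side. The gap between the bench and the bookshelf is 400 mm.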